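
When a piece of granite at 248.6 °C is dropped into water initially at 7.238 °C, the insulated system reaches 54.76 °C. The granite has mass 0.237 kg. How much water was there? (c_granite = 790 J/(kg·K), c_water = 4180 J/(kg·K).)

m ≈ 0.183 kg

Let T be the final temperature. ΣQ_i = 0:
0.237×790×(54.76 − 248.6) + m×4180×(54.76 − 7.238) = 0
198642 m = 36293
m = 36293/198642 ≈ 0.1827 kg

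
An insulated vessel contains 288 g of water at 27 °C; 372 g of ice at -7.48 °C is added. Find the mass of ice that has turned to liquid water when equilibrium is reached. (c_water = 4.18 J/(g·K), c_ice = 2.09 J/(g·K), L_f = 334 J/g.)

Heat available from the water dropping to 0 °C: 288×4.18×27 = 32504 J.
Warming the ice to 0 °C takes 372×2.09×7.48 = 5815.6 J, leaving 26688 J for melting.
Fully melting the ice requires m_ice L_f = 372×334 = 124248 J.
Since 26688 < 124248 J, not all the ice melts; equilibrium is at 0 °C.
Mass melted = 26688/334 ≈ 79.9 g.

m_melted ≈ 79.9 g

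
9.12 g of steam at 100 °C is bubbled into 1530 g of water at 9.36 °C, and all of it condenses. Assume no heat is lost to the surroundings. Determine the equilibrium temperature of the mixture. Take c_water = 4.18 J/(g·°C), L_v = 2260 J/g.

T_f ≈ 13.1 °C

Heat gained plus heat lost sum to zero:
condense steam: −9.12×2260 = −20611
  condensate cools 100→T: 9.12×4.18×(T − 100) = 38.12(T − 100)
  original water: 6395.4(T − 9.36)
6433.5 T = 20611 + 3812.2 + 59861 = 84284
T ≈ 13.10 °C (< 100 °C, so full condensation is consistent).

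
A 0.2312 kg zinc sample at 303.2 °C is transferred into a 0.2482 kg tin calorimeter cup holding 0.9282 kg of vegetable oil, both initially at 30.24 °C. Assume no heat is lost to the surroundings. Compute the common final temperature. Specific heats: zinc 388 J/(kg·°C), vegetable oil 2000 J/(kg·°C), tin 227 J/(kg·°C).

Energy conservation, ΣQ = 0:
0.2312*388*(T − 303.2) + 0.9282*2000*(T − 30.24) + 0.2482*227*(T − 30.24) = 0
89.71(T − 303.2) + 1856.4(T − 30.24) + 56.34(T − 30.24) = 0
2002.4 T = 85040
T = 85040 / 2002.4 = 42.5 °C

T_f ≈ 42.5 °C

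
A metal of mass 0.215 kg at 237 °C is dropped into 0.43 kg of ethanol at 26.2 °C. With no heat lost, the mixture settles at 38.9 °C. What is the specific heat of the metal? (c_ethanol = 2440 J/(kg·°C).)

c ≈ 313 J/(kg·°C)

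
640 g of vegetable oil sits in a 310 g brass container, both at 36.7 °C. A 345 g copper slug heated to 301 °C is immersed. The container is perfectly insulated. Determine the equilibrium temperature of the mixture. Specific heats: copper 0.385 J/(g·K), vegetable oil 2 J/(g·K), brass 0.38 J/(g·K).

T_f ≈ 59.6 °C

Conservation of energy gives ΣQ = 0:
345·0.385·(T − 301) + 640·2·(T − 36.7) + 310·0.38·(T − 36.7) = 0
132.83(T − 301) + 1280(T − 36.7) + 117.8(T − 36.7) = 0
1530.6 T = 91280
T = 91280 / 1530.6 = 59.6 °C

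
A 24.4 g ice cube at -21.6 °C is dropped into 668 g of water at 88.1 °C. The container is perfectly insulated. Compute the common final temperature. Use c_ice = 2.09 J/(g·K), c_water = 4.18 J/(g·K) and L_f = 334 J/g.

Setting the total heat transfer to zero:
warm ice to 0 °C: 24.4·2.09·(0 − (-21.6)) = 1101.5
  fusion: m_ice L_f = 24.4·334 = 8149.6
  meltwater 0→T: 24.4·4.18·T = 101.99 T
  water: 2792.2(T − 88.1)
2894.2 T = 245996 − 9251.1 = 236745
T ≈ 81.80 °C — above 0 °C, consistent with complete melting.

T_f ≈ 81.8 °C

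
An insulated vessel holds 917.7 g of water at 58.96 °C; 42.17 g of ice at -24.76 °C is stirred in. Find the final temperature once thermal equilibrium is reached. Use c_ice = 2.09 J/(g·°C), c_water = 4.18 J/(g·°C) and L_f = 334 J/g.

Conservation of energy gives ΣQ = 0:
warm ice to 0 °C: 42.17·2.09·(0 − (-24.76)) = 2182.2; melt ice: 42.17·334 = 14085; warm the meltwater: 176.27 T; water: 3836(T − 58.96)
4012.3 T = 226170 − 16267 = 209903
T ≈ 52.32 °C (positive, so assuming full melt was valid).

T_f ≈ 52.3 °C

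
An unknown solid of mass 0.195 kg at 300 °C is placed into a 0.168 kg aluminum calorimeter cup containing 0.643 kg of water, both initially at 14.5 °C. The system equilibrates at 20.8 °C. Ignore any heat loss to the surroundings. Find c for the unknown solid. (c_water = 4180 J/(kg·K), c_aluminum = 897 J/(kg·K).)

Net heat exchanged in the isolated system is zero:
0.195×c×(20.8 − 300) + 0.643×4180×(20.8 − 14.5) + 0.168×897×(20.8 − 14.5) = 0
-54.44 c = -17882
c = -17882/-54.44 ≈ 328.5 J/(kg·K)

c ≈ 328 J/(kg·K)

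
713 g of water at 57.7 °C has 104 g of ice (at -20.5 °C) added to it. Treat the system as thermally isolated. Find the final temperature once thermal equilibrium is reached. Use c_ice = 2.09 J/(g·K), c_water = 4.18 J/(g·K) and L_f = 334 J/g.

T_f ≈ 38.9 °C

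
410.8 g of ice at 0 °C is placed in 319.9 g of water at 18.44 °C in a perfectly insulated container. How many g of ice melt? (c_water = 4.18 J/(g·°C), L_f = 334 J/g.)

Heat available from the water dropping to 0 °C: 319.9·4.18·18.44 = 24658 J.
Melting all 410.8 g of ice would need 410.8·334 = 137207 J.
That's not enough to melt it all — equilibrium is at 0 °C with ice remaining.
m_melted·334 = 24658  ⇒  m_melted ≈ 73.83 g.

m_melted ≈ 73.8 g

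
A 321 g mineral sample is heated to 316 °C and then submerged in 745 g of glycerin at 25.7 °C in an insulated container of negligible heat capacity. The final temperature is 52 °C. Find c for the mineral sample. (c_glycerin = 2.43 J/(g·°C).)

Taking heat into each body as positive, Σ m c ΔT = 0:
321×c×(52 − 316) + 745×2.43×(52 − 25.7) = 0
-84744 c = -47612
c = -47612/-84744 ≈ 0.5618 J/(g·°C)

c ≈ 0.562 J/(g·°C)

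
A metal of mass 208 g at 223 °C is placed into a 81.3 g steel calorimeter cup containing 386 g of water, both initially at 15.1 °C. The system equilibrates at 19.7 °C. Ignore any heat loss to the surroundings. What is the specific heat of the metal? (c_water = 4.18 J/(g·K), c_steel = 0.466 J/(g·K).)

c ≈ 0.18 J/(g·K)

Net heat exchanged in the isolated system is zero:
208×c×(19.7 − 223) + 386×4.18×(19.7 − 15.1) + 81.3×0.466×(19.7 − 15.1) = 0
-42286 c = -7596.3
c = -7596.3/-42286 ≈ 0.1796 J/(g·K)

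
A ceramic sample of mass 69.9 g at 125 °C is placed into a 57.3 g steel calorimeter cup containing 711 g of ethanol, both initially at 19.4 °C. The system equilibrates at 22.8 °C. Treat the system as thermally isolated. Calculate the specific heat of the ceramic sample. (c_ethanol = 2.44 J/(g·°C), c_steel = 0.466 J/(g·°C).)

c ≈ 0.838 J/(g·°C)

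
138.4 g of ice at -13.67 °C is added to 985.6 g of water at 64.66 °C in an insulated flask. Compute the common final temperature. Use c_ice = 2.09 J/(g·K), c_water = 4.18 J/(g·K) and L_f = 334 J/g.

T_f ≈ 46.0 °C

Conservation of energy gives ΣQ = 0:
warm ice to 0 °C: 138.4·2.09·(0 − (-13.67)) = 3954.1; fusion: m_ice L_f = 138.4·334 = 46226; warm the meltwater: 578.51 T; water: 4119.8(T − 64.66)
4698.3 T = 266387 − 50180 = 216207
T ≈ 46.02 °C. Since T > 0 °C, the all-ice-melts assumption holds.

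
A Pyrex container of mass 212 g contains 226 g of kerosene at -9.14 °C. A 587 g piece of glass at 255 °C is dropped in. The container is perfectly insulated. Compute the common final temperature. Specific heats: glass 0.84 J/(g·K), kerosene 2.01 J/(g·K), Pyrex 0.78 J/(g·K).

T_f ≈ 107.9 °C

T_f is the heat-capacity-weighted average of the initial temperatures:
T_f = (493.08×255 + 454.26×(-9.14) + 165.36×(-9.14)) / (493.08 + 454.26 + 165.36)
    = 120072 / 1112.7 ≈ 107.91 °C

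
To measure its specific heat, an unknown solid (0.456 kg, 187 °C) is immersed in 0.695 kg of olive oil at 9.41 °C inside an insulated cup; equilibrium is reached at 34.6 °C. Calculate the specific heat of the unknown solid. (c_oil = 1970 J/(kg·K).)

c ≈ 496 J/(kg·K)

Heat lost by the unknown solid = heat gained by the oil:
0.456·c·(187 − 34.6) = 0.695·1970·(34.6 − 9.41)
69.49 c = 34489  ⇒  c ≈ 496.3 J/(kg·K)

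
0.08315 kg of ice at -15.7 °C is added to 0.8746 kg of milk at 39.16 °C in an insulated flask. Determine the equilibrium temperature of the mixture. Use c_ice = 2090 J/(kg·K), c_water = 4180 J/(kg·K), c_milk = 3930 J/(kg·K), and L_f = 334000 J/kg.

T_f ≈ 27.5 °C

Let T be the final temperature. ΣQ_i = 0:
ice -15.7→0 °C: 0.08315·2090·15.7 = 2728.4
  latent heat to melt: 0.08315·334000 = 27772
  meltwater 0→T: 0.08315·4180·T = 347.57 T
  milk: 3437.2(T − 39.16)
3784.7 T = 134600 − 30501 = 104099
T ≈ 27.50 °C. Since T > 0 °C, the all-ice-melts assumption holds.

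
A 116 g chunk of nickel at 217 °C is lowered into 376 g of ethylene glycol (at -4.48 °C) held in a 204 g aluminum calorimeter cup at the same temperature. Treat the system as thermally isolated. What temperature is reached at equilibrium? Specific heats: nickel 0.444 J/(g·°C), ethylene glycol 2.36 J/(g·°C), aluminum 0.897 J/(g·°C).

T_f ≈ 5.7 °C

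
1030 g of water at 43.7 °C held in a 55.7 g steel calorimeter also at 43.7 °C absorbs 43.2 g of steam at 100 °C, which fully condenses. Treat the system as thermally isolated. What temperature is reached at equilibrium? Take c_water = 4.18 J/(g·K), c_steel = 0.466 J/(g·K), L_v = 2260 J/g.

T_f ≈ 67.6 °C

Heat gained plus heat lost sum to zero:
condense steam: −43.2×2260 = −97632
  condensed water 100 °C→T: 180.58(T − 100)
  original water: 4305.4(T − 43.7)
  steel cup: 55.7×0.466×(T − 43.7) = 25.96(T − 43.7)
4511.9 T = 97632 + 18058 + 189280 = 304970
T ≈ 67.59 °C, under the boiling point, so the assumption holds.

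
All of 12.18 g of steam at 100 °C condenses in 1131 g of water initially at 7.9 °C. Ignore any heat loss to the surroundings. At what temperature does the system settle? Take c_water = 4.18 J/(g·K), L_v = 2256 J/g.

Energy balance with sensible and latent terms:
steam→water at 100 °C releases m L_v = 12.18·2256 = 27478
  condensate cools 100→T: 12.18·4.18·(T − 100) = 50.91(T − 100)
  water warms: 1131·4.18·(T − 7.9) = 4727.6(T − 7.9)
4778.5 T = 27478 + 5091.2 + 37348 = 69917
T ≈ 14.63 °C — below 100 °C, confirming all the steam condensed.

T_f ≈ 14.6 °C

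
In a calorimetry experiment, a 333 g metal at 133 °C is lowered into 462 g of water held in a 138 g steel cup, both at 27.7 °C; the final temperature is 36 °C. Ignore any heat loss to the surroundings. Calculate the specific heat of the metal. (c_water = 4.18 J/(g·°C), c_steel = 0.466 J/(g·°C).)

Taking heat into each body as positive, Σ m c ΔT = 0:
333×c×(36 − 133) + 462×4.18×(36 − 27.7) + 138×0.466×(36 − 27.7) = 0
-32301 c = -16562
c = -16562/-32301 ≈ 0.5128 J/(g·°C)

c ≈ 0.513 J/(g·°C)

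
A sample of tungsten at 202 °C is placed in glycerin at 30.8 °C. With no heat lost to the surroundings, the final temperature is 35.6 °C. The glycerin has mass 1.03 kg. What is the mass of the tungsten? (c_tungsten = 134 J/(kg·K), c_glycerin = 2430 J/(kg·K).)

m ≈ 0.539 kg

Net heat exchanged in the isolated system is zero:
m·134·(35.6 − 202) + 1.03·2430·(35.6 − 30.8) = 0
-22298 m = -12014
m = -12014/-22298 ≈ 0.5388 kg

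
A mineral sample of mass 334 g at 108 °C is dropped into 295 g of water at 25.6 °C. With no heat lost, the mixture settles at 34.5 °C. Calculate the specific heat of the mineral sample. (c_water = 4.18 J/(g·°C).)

c ≈ 0.447 J/(g·°C)

Let T be the final temperature. ΣQ_i = 0:
334×c×(34.5 − 108) + 295×4.18×(34.5 − 25.6) = 0
-24549 c = -10975
c = -10975/-24549 ≈ 0.447 J/(g·°C)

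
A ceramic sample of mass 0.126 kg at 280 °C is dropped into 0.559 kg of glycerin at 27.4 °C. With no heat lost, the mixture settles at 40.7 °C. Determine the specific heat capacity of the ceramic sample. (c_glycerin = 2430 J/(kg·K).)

c ≈ 599 J/(kg·K)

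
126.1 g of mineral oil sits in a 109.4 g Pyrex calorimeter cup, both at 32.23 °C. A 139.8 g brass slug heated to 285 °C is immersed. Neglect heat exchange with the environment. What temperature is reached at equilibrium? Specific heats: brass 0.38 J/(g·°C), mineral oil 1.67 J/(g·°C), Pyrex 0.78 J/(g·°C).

Energy conservation, ΣQ = 0:
139.8·0.38·(T − 285) + 126.1·1.67·(T − 32.23) + 109.4·0.78·(T − 32.23) = 0
349.04 T = 24678
T ≈ 70.70 °C

T_f ≈ 70.7 °C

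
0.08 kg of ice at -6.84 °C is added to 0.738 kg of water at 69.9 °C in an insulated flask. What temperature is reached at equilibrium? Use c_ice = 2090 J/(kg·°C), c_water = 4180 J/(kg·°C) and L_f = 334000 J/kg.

T_f ≈ 54.9 °C

Setting the total heat transfer to zero:
ice -6.84→0 °C: 0.08·2090·6.84 = 1143.6; latent heat to melt: 0.08·334000 = 26720; warm the meltwater: 334.4 T; water: 3084.8(T − 69.9)
3419.2 T = 215630 − 27864 = 187767
T ≈ 54.91 °C — above 0 °C, consistent with complete melting.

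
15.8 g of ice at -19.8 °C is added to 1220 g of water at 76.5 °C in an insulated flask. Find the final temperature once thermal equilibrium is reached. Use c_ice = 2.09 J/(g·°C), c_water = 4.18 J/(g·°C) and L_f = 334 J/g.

Taking heat into each body as positive, Σ m c ΔT = 0:
warm ice to 0 °C: 15.8×2.09×(0 − (-19.8)) = 653.84
  melt ice: 15.8×334 = 5277.2
  warm the meltwater: 66.04 T
  water: 5099.6(T − 76.5)
5165.6 T = 390119 − 5931 = 384188
T ≈ 74.37 °C — above 0 °C, consistent with complete melting.

T_f ≈ 74.4 °C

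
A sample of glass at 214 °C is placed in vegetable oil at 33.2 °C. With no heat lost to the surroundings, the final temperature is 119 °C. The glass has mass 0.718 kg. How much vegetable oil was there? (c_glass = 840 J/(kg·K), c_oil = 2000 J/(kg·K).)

Taking heat into each body as positive, Σ m c ΔT = 0:
0.718·840·(119 − 214) + m·2000·(119 − 33.2) = 0
171600 m = 57296
m = 57296/171600 ≈ 0.3339 kg

m ≈ 0.334 kg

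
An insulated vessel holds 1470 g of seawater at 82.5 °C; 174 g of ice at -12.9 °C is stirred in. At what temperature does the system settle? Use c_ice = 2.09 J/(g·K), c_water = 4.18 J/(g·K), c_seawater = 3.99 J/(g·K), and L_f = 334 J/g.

Net heat exchanged in the isolated system is zero:
ice -12.9→0 °C: 174·2.09·12.9 = 4691.2; latent heat to melt: 174·334 = 58116; meltwater 0→T: 174·4.18·T = 727.32 T; seawater cools: 1470·3.99·(T − 82.5) = 5865.3(T − 82.5)
6592.6 T = 483887 − 62807 = 421080
T ≈ 63.87 °C — above 0 °C, consistent with complete melting.

T_f ≈ 63.9 °C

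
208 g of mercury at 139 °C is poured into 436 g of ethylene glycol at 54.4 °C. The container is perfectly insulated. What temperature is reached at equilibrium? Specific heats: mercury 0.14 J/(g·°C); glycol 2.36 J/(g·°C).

T_f ≈ 56.7 °C

Heat lost by the mercury equals heat gained by the glycol:
208*0.14*(139 − T) = 436*2.36*(T − 54.4)
29.12(139 − T) = 1029(T − 54.4)
1058.1 T = 60023  ⇒  T ≈ 56.73 °C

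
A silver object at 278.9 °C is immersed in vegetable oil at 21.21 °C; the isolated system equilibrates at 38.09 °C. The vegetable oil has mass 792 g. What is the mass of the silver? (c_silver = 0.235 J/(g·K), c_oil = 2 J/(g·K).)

m ≈ 472 g

Taking heat into each body as positive, Σ m c ΔT = 0:
m×0.235×(38.09 − 278.9) + 792×2×(38.09 − 21.21) = 0
-56.59 m = -26738
m = -26738/-56.59 ≈ 472.5 g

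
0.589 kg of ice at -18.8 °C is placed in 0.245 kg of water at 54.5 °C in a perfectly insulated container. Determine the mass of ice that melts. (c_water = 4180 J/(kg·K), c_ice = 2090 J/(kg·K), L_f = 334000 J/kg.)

m_melted ≈ 0.0978 kg

Water can give up m c ΔT = 0.245×4180×54.5 = 55813 J before reaching 0 °C.
Of that, 0.589×2090×18.8 = 23143 J goes to bring the ice to 0 °C, leaving 32670 J.
Fully melting the ice requires m_ice L_f = 0.589×334000 = 196726 J.
That's not enough to melt it all — equilibrium is at 0 °C with ice remaining.
m_melted×334000 = 32670  ⇒  m_melted ≈ 0.09782 kg.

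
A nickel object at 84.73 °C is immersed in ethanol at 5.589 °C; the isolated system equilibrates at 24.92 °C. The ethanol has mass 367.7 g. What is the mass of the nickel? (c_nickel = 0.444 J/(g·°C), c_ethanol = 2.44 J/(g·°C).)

Taking heat into each body as positive, Σ m c ΔT = 0:
m·0.444·(24.92 − 84.73) + 367.7·2.44·(24.92 − 5.589) = 0
-26.56 m = -17344
m = -17344/-26.56 ≈ 653.1 g

m ≈ 653 g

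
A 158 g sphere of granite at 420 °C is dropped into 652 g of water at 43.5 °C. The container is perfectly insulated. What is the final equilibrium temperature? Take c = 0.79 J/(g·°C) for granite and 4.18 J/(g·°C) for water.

T_f ≈ 60.0 °C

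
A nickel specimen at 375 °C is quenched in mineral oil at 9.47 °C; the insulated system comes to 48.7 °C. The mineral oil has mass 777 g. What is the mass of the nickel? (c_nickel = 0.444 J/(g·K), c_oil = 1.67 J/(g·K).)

Net heat exchanged in the isolated system is zero:
m·0.444·(48.7 − 375) + 777·1.67·(48.7 − 9.47) = 0
-144.88 m = -50904
m = -50904/-144.88 ≈ 351.4 g

m ≈ 351 g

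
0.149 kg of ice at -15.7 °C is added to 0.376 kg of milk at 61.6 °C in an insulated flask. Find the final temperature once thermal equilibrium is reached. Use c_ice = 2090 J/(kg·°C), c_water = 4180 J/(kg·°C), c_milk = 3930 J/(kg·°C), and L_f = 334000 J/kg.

T_f ≈ 17.3 °C

Energy conservation, ΣQ = 0:
ice -15.7→0 °C: 0.149·2090·15.7 = 4889.1
  melt ice: 0.149·334000 = 49766
  warm the meltwater: 622.82 T
  milk cools: 0.376·3930·(T − 61.6) = 1477.7(T − 61.6)
2100.5 T = 91025 − 54655 = 36370
T ≈ 17.31 °C. Since T > 0 °C, the all-ice-melts assumption holds.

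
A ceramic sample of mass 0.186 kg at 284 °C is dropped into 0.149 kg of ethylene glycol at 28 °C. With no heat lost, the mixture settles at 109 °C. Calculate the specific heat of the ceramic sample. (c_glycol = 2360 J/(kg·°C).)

Net heat exchanged in the isolated system is zero:
0.186×c×(109 − 284) + 0.149×2360×(109 − 28) = 0
-32.55 c = -28483
c = -28483/-32.55 ≈ 875 J/(kg·°C)

c ≈ 875 J/(kg·°C)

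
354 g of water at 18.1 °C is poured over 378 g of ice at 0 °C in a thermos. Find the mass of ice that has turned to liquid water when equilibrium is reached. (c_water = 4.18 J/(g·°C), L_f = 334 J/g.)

Heat available from the water dropping to 0 °C: 354×4.18×18.1 = 26783 J.
Melting all 378 g of ice would need 378×334 = 126252 J.
26783 J < 126252 J, so only part of the ice melts and the system sits at 0 °C.
Mass melted = 26783/334 ≈ 80.19 g.

m_melted ≈ 80.2 g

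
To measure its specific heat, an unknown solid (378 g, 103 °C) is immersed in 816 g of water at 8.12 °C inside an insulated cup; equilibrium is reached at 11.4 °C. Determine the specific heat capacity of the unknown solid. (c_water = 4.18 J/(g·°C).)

Heat lost by the unknown solid = heat gained by the water:
378×c×(103 − 11.4) = 816×4.18×(11.4 − 8.12)
34625 c = 11188  ⇒  c ≈ 0.3231 J/(g·°C)

c ≈ 0.323 J/(g·°C)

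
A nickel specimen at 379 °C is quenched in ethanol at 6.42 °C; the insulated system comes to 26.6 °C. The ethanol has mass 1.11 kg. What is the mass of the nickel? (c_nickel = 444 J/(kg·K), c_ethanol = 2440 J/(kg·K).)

m ≈ 0.349 kg

|Q_nickel| = |Q_ethanol|:
m×444×(379 − 26.6) = 1.11×2440×(26.6 − 6.42)
156466 m = 54656  ⇒  m ≈ 0.3493 kg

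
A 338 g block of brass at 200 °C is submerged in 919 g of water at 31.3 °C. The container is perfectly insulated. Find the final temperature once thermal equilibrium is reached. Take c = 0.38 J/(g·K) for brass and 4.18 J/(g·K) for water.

With ΣQ=0 the equilibrium temperature is the m·c-weighted mean:
T_f = (128.44×200 + 3841.4×31.3) / (128.44 + 3841.4)
    = 145924 / 3969.9 ≈ 36.76 °C

T_f ≈ 36.8 °C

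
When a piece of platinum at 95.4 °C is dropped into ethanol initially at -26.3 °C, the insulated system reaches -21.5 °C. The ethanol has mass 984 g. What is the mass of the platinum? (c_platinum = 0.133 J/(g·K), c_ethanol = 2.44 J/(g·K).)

m ≈ 741 g

Taking heat into each body as positive, Σ m c ΔT = 0:
m·0.133·(-21.5 − 95.4) + 984·2.44·(-21.5 − (-26.3)) = 0
-15.55 m = -11525
m = -11525/-15.55 ≈ 741.2 g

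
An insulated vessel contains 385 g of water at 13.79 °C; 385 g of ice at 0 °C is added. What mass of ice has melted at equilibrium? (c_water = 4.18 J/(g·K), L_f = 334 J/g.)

Cooling the water to 0 °C releases 385×4.18×13.79 = 22192 J.
Melting all 385 g of ice would need 385×334 = 128590 J.
22192 J < 128590 J, so only part of the ice melts and the system sits at 0 °C.
m_melted×334 = 22192  ⇒  m_melted ≈ 66.44 g.

m_melted ≈ 66.4 g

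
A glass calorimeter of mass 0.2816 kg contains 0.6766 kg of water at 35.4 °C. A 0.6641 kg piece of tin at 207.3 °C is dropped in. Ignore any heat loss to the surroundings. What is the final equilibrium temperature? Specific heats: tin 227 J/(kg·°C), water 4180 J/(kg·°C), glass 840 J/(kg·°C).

Heat gained plus heat lost sum to zero:
0.6641·227·(T − 207.3) + 0.6766·4180·(T − 35.4) + 0.2816·840·(T − 35.4) = 0
150.75(T − 207.3) + 2828.2(T − 35.4) + 236.54(T − 35.4) = 0
3215.5 T = 139742
T = 139742/3215.5 ≈ 43.46 °C

T_f ≈ 43.5 °C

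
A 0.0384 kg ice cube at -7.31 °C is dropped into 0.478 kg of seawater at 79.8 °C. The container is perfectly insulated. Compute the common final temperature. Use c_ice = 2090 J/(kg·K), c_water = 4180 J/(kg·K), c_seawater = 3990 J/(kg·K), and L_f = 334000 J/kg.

Setting the total heat transfer to zero:
warm ice to 0 °C: 0.0384·2090·(0 − (-7.31)) = 586.67; fusion: m_ice L_f = 0.0384·334000 = 12826; warm the meltwater: 160.51 T; seawater cools: 0.478·3990·(T − 79.8) = 1907.2(T − 79.8)
2067.7 T = 152196 − 13412 = 138784
T ≈ 67.12 °C (positive, so assuming full melt was valid).

T_f ≈ 67.1 °C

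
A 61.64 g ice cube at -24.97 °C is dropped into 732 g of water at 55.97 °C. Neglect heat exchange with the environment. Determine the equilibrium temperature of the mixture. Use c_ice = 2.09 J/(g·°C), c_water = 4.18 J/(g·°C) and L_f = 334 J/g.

Conservation of energy gives ΣQ = 0:
ice -24.97→0 °C: 61.64·2.09·24.97 = 3216.8; melt ice: 61.64·334 = 20588; meltwater 0→T: 61.64·4.18·T = 257.66 T; water cools: 732·4.18·(T − 55.97) = 3059.8(T − 55.97)
3317.4 T = 171255 − 23805 = 147450
T ≈ 44.45 °C (positive, so assuming full melt was valid).

T_f ≈ 44.4 °C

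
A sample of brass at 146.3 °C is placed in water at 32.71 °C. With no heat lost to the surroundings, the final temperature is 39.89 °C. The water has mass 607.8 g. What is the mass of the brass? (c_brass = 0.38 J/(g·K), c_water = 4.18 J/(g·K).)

m ≈ 451 g

|Q_brass| = |Q_water|:
m·0.38·(146.3 − 39.89) = 607.8·4.18·(39.89 − 32.71)
40.44 m = 18242  ⇒  m ≈ 451.1 g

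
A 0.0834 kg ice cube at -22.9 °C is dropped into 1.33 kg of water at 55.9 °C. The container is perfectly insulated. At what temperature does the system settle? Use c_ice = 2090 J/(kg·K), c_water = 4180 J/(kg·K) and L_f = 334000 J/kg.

T_f ≈ 47.2 °C

Let T be the final temperature. ΣQ_i = 0:
ice -22.9→0 °C: 0.0834×2090×22.9 = 3991.6
  latent heat to melt: 0.0834×334000 = 27856
  warm the meltwater: 348.61 T
  water: 5559.4(T − 55.9)
5908 T = 310770 − 31847 = 278923
T ≈ 47.21 °C (positive, so assuming full melt was valid).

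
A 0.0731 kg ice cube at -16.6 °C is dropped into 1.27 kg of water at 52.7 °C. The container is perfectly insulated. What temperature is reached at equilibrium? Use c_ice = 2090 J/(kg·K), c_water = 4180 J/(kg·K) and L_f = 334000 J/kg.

Energy conservation, ΣQ = 0:
warm ice to 0 °C: 0.0731×2090×(0 − (-16.6)) = 2536.1
  latent heat to melt: 0.0731×334000 = 24415
  warm the meltwater: 305.56 T
  water cools: 1.27×4180×(T − 52.7) = 5308.6(T − 52.7)
5614.2 T = 279763 − 26952 = 252812
T ≈ 45.03 °C (positive, so assuming full melt was valid).

T_f ≈ 45.0 °C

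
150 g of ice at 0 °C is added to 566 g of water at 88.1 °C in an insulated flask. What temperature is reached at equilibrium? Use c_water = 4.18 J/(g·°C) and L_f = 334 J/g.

T_f ≈ 52.9 °C

Heat gained plus heat lost sum to zero:
melt ice: 150×334 = 50100
  warm the meltwater: 627 T
  water cools: 566×4.18×(T − 88.1) = 2365.9(T − 88.1)
2992.9 T = 208434 − 50100 = 158334
T ≈ 52.90 °C — above 0 °C, consistent with complete melting.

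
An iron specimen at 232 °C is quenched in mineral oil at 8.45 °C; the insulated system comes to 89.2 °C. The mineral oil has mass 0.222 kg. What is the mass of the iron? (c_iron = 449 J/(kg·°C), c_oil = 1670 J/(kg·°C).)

m ≈ 0.467 kg

|Q_iron| = |Q_oil|:
m·449·(232 − 89.2) = 0.222·1670·(89.2 − 8.45)
64117 m = 29937  ⇒  m ≈ 0.4669 kg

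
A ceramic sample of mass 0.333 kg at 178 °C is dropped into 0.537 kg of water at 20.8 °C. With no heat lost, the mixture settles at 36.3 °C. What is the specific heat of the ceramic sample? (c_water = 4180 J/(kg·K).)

c ≈ 737 J/(kg·K)

Heat lost by the ceramic sample = heat gained by the water:
0.333·c·(178 − 36.3) = 0.537·4180·(36.3 − 20.8)
47.19 c = 34792  ⇒  c ≈ 737.3 J/(kg·K)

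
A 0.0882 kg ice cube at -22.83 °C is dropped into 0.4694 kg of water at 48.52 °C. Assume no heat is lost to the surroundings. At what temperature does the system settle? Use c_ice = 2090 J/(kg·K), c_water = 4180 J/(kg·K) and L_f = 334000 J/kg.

Conservation of energy gives ΣQ = 0:
ice -22.83→0 °C: 0.0882×2090×22.83 = 4208.4
  fusion: m_ice L_f = 0.0882×334000 = 29459
  meltwater 0→T: 0.0882×4180×T = 368.68 T
  water: 1962.1(T − 48.52)
2330.8 T = 95201 − 33667 = 61533
T ≈ 26.40 °C — above 0 °C, consistent with complete melting.

T_f ≈ 26.4 °C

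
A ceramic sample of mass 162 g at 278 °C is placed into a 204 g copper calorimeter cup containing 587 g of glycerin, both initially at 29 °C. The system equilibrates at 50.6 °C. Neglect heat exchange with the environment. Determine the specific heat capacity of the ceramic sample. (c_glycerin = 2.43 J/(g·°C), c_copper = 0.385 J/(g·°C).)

c ≈ 0.882 J/(g·°C)

Taking heat into each body as positive, Σ m c ΔT = 0:
162×c×(50.6 − 278) + 587×2.43×(50.6 − 29) + 204×0.385×(50.6 − 29) = 0
-36839 c = -32507
c = -32507/-36839 ≈ 0.8824 J/(g·°C)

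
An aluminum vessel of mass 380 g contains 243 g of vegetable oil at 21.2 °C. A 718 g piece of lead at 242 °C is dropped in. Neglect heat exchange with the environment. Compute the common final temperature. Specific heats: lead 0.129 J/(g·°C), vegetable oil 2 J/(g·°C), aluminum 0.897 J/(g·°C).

T_f ≈ 43.4 °C

Energy conservation, ΣQ = 0:
718·0.129·(T − 242) + 243·2·(T − 21.2) + 380·0.897·(T − 21.2) = 0
92.62(T − 242) + 486(T − 21.2) + 340.86(T − 21.2) = 0
(92.62 + 486 + 340.86) T = 92.62·242 + 486·21.2 + 340.86·21.2
T = 39944/919.48 ≈ 43.44 °C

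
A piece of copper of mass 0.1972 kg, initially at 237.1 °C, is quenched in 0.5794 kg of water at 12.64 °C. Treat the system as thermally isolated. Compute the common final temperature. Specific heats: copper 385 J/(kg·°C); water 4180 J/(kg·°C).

T_f ≈ 19.5 °C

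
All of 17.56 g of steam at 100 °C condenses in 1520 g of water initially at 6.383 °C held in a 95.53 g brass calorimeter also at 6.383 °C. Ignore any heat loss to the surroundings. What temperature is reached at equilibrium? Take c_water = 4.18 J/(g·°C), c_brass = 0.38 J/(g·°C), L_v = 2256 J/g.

Setting the total heat transfer to zero:
steam→water at 100 °C releases m L_v = 17.56×2256 = 39615; condensate cools 100→T: 17.56×4.18×(T − 100) = 73.4(T − 100); water warms: 1520×4.18×(T − 6.383) = 6353.6(T − 6.383); cup: 36.3(T − 6.383)
6463.3 T = 39615 + 7340.1 + 40787 = 87742
T ≈ 13.58 °C, under the boiling point, so the assumption holds.

T_f ≈ 13.6 °C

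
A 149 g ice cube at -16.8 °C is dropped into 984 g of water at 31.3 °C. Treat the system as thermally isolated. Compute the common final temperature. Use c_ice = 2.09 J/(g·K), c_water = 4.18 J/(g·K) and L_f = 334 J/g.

T_f ≈ 15.6 °C

Taking heat into each body as positive, Σ m c ΔT = 0:
warm ice to 0 °C: 149·2.09·(0 − (-16.8)) = 5231.7; latent heat to melt: 149·334 = 49766; warm the meltwater: 622.82 T; water cools: 984·4.18·(T − 31.3) = 4113.1(T − 31.3)
4735.9 T = 128741 − 54998 = 73743
T ≈ 15.57 °C (positive, so assuming full melt was valid).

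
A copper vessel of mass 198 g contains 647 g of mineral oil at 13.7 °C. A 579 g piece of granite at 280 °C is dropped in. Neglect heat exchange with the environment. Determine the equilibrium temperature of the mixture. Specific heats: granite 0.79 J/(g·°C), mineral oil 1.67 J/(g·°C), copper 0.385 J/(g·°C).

T_f ≈ 89.2 °C

Taking heat into each body as positive, Σ m c ΔT = 0:
579*0.79*(T − 280) + 647*1.67*(T − 13.7) + 198*0.385*(T − 13.7) = 0
1614.1 T = 143922
T = 143922/1614.1 ≈ 89.16 °C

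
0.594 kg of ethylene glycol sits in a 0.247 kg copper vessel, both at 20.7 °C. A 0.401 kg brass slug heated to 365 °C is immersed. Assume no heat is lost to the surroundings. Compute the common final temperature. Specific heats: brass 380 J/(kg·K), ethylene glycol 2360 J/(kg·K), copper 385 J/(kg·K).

Net heat exchanged in the isolated system is zero:
0.401*380*(T − 365) + 0.594*2360*(T − 20.7) + 0.247*385*(T − 20.7) = 0
152.38(T − 365) + 1401.8(T − 20.7) + 95.09(T − 20.7) = 0
(152.38 + 1401.8 + 95.09) T = 152.38*365 + 1401.8*20.7 + 95.09*20.7
T = 86605 / 1649.3 = 52.5 °C

T_f ≈ 52.5 °C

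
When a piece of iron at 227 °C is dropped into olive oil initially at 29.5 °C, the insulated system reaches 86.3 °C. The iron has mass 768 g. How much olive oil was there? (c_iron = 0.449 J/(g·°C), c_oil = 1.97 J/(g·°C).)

|Q_iron| = |Q_oil|:
768×0.449×(227 − 86.3) = m×1.97×(86.3 − 29.5)
111.9 m = 48518  ⇒  m ≈ 433.6 g

m ≈ 434 g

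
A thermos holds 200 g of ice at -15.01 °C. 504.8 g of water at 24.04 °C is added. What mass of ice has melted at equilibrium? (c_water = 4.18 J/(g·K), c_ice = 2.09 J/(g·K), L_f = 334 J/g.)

Heat available from the water dropping to 0 °C: 504.8·4.18·24.04 = 50726 J.
Of that, 200·2.09·15.01 = 6274.2 J goes to bring the ice to 0 °C, leaving 44452 J.
Melting all 200 g of ice would need 200·334 = 66800 J.
Since 44452 < 66800 J, not all the ice melts; equilibrium is at 0 °C.
m_melted·334 = 44452  ⇒  m_melted ≈ 133.1 g.

m_melted ≈ 133 g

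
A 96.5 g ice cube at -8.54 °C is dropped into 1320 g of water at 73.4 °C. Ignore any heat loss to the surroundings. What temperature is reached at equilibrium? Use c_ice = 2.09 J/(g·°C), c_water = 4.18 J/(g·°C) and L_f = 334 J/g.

Conservation of energy gives ΣQ = 0:
warm ice to 0 °C: 96.5×2.09×(0 − (-8.54)) = 1722.4
  latent heat to melt: 96.5×334 = 32231
  meltwater 0→T: 96.5×4.18×T = 403.37 T
  water: 5517.6(T − 73.4)
5921 T = 404992 − 33953 = 371038
T ≈ 62.67 °C — above 0 °C, consistent with complete melting.

T_f ≈ 62.7 °C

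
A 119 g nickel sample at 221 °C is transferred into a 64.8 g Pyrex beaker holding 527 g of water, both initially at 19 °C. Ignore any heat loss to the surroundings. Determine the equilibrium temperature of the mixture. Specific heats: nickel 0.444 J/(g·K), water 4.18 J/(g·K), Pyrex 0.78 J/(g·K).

T_f is the heat-capacity-weighted average of the initial temperatures:
T_f = (52.84*221 + 2202.9*19 + 50.54*19) / (52.84 + 2202.9 + 50.54)
    = 54491 / 2306.2 ≈ 23.63 °C

T_f ≈ 23.6 °C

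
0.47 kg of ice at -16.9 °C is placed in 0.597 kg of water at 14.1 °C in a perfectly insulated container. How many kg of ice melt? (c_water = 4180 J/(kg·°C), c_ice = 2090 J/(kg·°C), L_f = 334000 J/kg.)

m_melted ≈ 0.0556 kg

Water can give up m c ΔT = 0.597×4180×14.1 = 35186 J before reaching 0 °C.
Warming the ice to 0 °C takes 0.47×2090×16.9 = 16601 J, leaving 18585 J for melting.
Melting all 0.47 kg of ice would need 0.47×334000 = 156980 J.
Since 18585 < 156980 J, not all the ice melts; equilibrium is at 0 °C.
m_melt = 18585 / L_f = 0.05564 kg.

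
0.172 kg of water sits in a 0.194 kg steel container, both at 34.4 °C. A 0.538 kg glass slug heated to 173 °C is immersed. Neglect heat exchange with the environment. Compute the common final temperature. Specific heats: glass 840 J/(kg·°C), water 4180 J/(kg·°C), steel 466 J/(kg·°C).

T_f = Σ m_i c_i T_i / Σ m_i c_i:
T_f = (451.92*173 + 718.96*34.4 + 90.4*34.4) / (451.92 + 718.96 + 90.4)
    = 106024 / 1261.3 ≈ 84.06 °C

T_f ≈ 84.1 °C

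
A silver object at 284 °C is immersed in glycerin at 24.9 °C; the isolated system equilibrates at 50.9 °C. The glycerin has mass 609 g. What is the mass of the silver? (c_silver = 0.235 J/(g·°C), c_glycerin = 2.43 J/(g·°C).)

m ≈ 702 g

Taking heat into each body as positive, Σ m c ΔT = 0:
m×0.235×(50.9 − 284) + 609×2.43×(50.9 − 24.9) = 0
-54.78 m = -38477
m = -38477/-54.78 ≈ 702.4 g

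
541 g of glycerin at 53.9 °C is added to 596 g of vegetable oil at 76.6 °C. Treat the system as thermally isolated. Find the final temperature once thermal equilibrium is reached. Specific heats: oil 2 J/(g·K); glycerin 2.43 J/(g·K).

T_f ≈ 64.7 °C

Let T be the final temperature. ΣQ_i = 0:
596·2·(T − 76.6) + 541·2.43·(T − 53.9) = 0
1192(T − 76.6) + 1314.6(T − 53.9) = 0
(1192 + 1314.6) T = 1192·76.6 + 1314.6·53.9
T = 162166 / 2506.6 = 64.7 °C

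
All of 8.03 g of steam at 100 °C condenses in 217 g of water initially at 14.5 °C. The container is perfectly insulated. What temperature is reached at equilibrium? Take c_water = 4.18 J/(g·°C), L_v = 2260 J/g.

T_f ≈ 36.8 °C

Energy conservation, ΣQ = 0:
condense steam: −8.03·2260 = −18148
  condensed water 100 °C→T: 33.57(T − 100)
  water warms: 217·4.18·(T − 14.5) = 907.06(T − 14.5)
940.63 T = 18148 + 3356.5 + 13152 = 34657
T ≈ 36.84 °C, under the boiling point, so the assumption holds.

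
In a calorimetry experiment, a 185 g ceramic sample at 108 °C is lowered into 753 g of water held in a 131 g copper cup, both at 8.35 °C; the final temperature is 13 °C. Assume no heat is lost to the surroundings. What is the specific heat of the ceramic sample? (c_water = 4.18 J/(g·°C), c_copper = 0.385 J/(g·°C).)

Heat gained plus heat lost sum to zero:
185·c·(13 − 108) + 753·4.18·(13 − 8.35) + 131·0.385·(13 − 8.35) = 0
-17575 c = -14871
c = -14871/-17575 ≈ 0.8461 J/(g·°C)

c ≈ 0.846 J/(g·°C)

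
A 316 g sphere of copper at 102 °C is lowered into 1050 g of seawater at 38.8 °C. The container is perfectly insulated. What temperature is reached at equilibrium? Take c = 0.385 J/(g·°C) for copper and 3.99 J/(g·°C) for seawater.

T_f ≈ 40.6 °C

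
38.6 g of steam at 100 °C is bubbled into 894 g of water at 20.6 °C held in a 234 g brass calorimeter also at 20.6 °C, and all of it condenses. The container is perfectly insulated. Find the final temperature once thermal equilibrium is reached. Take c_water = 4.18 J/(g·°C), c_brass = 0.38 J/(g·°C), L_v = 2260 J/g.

Let T be the final temperature. ΣQ_i = 0:
latent heat released on condensation: 38.6×2260 = 87236; condensed water 100 °C→T: 161.35(T − 100); water warms: 894×4.18×(T − 20.6) = 3736.9(T − 20.6); brass cup: 234×0.38×(T − 20.6) = 88.92(T − 20.6)
3987.2 T = 87236 + 16135 + 78812 = 182183
T ≈ 45.69 °C — below 100 °C, confirming all the steam condensed.

T_f ≈ 45.7 °C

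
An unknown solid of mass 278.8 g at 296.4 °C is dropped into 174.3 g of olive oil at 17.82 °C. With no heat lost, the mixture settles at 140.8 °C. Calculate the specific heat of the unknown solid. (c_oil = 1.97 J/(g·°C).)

c ≈ 0.973 J/(g·°C)

m_s c (T_s − T_f) = m_oil c_oil (T_f − T_0):
278.8·c·(296.4 − 140.8) = 174.3·1.97·(140.8 − 17.82)
43381 c = 42228  ⇒  c ≈ 0.9734 J/(g·°C)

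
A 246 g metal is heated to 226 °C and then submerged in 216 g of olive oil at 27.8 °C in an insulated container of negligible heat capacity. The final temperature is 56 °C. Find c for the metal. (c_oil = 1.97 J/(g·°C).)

m_s c (T_s − T_f) = m_oil c_oil (T_f − T_0):
246×c×(226 − 56) = 216×1.97×(56 − 27.8)
41820 c = 12000  ⇒  c ≈ 0.2869 J/(g·°C)

c ≈ 0.287 J/(g·°C)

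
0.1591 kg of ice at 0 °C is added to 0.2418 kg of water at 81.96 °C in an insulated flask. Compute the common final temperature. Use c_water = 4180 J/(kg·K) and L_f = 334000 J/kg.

Energy balance with sensible and latent terms:
latent heat to melt: 0.1591×334000 = 53139; warm the meltwater: 665.04 T; water cools: 0.2418×4180×(T − 81.96) = 1010.7(T − 81.96)
1675.8 T = 82839 − 53139 = 29700
T ≈ 17.72 °C. Since T > 0 °C, the all-ice-melts assumption holds.

T_f ≈ 17.7 °C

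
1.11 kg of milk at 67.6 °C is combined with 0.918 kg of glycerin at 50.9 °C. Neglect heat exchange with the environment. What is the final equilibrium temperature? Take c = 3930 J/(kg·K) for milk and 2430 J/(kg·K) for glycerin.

T_f ≈ 61.9 °C

Heat lost by the milk equals heat gained by the glycerin:
1.11·3930·(67.6 − T) = 0.918·2430·(T − 50.9)
4362.3(67.6 − T) = 2230.7(T − 50.9)
6593 T = 408436  ⇒  T ≈ 61.95 °C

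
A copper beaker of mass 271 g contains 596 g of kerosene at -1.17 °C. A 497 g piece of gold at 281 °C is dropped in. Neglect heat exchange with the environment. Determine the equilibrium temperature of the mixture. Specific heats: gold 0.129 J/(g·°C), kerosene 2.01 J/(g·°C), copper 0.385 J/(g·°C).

T_f ≈ 12.1 °C

Conservation of energy gives ΣQ = 0:
497×0.129×(T − 281) + 596×2.01×(T − (-1.17)) + 271×0.385×(T − (-1.17)) = 0
64.11(T − 281) + 1198(T − (-1.17)) + 104.34(T − (-1.17)) = 0
1366.4 T = 16492
T = 16492 / 1366.4 = 12.1 °C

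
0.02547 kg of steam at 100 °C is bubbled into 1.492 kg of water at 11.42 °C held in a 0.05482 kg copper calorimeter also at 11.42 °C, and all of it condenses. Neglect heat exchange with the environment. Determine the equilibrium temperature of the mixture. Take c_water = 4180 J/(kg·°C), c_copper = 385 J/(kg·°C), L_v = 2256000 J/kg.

Heat gained plus heat lost sum to zero:
latent heat released on condensation: 0.02547·2256000 = 57460; condensate cools 100→T: 0.02547·4180·(T − 100) = 106.46(T − 100); water warms: 1.492·4180·(T − 11.42) = 6236.6(T − 11.42); copper cup: 0.05482·385·(T − 11.42) = 21.11(T − 11.42)
6364.1 T = 57460 + 10646 + 71463 = 139569
T ≈ 21.93 °C, under the boiling point, so the assumption holds.

T_f ≈ 21.9 °C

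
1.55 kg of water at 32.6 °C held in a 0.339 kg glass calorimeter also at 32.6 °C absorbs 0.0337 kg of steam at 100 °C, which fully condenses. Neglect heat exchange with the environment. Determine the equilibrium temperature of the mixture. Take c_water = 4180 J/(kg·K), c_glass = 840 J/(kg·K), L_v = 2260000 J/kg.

Net heat exchanged in the isolated system is zero:
condense steam: −0.0337×2260000 = −76162; condensate cools 100→T: 0.0337×4180×(T − 100) = 140.87(T − 100); original water: 6479(T − 32.6); glass cup: 0.339×840×(T − 32.6) = 284.76(T − 32.6)
6904.6 T = 76162 + 14087 + 220499 = 310747
T ≈ 45.01 °C, under the boiling point, so the assumption holds.

T_f ≈ 45.0 °C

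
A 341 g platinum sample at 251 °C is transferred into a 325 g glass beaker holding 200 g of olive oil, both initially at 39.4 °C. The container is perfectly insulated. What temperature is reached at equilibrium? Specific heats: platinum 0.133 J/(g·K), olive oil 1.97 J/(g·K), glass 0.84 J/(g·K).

Heat gained plus heat lost sum to zero:
341*0.133*(T − 251) + 200*1.97*(T − 39.4) + 325*0.84*(T − 39.4) = 0
45.35(T − 251) + 394(T − 39.4) + 273(T − 39.4) = 0
712.35 T = 37663
T ≈ 52.87 °C

T_f ≈ 52.9 °C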